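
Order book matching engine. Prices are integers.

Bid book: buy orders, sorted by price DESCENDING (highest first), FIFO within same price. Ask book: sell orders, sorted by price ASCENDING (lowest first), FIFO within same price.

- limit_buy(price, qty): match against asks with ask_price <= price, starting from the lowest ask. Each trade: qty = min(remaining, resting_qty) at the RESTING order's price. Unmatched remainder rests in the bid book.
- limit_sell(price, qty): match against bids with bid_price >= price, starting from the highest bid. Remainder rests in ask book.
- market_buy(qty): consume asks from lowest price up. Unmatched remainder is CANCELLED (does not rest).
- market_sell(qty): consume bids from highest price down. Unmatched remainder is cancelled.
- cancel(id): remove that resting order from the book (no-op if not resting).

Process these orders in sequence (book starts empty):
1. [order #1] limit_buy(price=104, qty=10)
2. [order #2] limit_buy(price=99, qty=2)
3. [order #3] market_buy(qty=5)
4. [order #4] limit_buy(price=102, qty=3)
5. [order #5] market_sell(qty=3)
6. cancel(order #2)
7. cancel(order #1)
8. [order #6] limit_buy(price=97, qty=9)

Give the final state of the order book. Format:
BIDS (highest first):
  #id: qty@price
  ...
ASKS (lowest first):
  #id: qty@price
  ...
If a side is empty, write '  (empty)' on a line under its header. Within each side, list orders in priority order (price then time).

After op 1 [order #1] limit_buy(price=104, qty=10): fills=none; bids=[#1:10@104] asks=[-]
After op 2 [order #2] limit_buy(price=99, qty=2): fills=none; bids=[#1:10@104 #2:2@99] asks=[-]
After op 3 [order #3] market_buy(qty=5): fills=none; bids=[#1:10@104 #2:2@99] asks=[-]
After op 4 [order #4] limit_buy(price=102, qty=3): fills=none; bids=[#1:10@104 #4:3@102 #2:2@99] asks=[-]
After op 5 [order #5] market_sell(qty=3): fills=#1x#5:3@104; bids=[#1:7@104 #4:3@102 #2:2@99] asks=[-]
After op 6 cancel(order #2): fills=none; bids=[#1:7@104 #4:3@102] asks=[-]
After op 7 cancel(order #1): fills=none; bids=[#4:3@102] asks=[-]
After op 8 [order #6] limit_buy(price=97, qty=9): fills=none; bids=[#4:3@102 #6:9@97] asks=[-]

Answer: BIDS (highest first):
  #4: 3@102
  #6: 9@97
ASKS (lowest first):
  (empty)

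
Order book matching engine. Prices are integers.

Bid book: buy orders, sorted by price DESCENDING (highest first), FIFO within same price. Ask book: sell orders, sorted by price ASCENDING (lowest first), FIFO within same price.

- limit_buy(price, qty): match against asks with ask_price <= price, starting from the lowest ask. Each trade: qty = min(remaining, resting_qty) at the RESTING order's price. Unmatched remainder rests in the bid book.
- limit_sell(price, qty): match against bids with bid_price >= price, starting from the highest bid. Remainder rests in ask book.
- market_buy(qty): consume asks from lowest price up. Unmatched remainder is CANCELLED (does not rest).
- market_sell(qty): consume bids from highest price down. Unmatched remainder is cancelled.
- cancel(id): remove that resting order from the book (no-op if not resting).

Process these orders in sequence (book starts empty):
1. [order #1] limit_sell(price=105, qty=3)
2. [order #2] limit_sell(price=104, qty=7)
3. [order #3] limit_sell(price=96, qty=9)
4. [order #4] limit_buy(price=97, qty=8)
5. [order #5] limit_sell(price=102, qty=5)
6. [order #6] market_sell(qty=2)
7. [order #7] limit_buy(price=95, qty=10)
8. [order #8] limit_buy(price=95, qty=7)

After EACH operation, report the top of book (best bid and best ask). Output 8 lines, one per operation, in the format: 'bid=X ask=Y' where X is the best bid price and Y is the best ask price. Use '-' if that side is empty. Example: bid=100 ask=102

Answer: bid=- ask=105
bid=- ask=104
bid=- ask=96
bid=- ask=96
bid=- ask=96
bid=- ask=96
bid=95 ask=96
bid=95 ask=96

Derivation:
After op 1 [order #1] limit_sell(price=105, qty=3): fills=none; bids=[-] asks=[#1:3@105]
After op 2 [order #2] limit_sell(price=104, qty=7): fills=none; bids=[-] asks=[#2:7@104 #1:3@105]
After op 3 [order #3] limit_sell(price=96, qty=9): fills=none; bids=[-] asks=[#3:9@96 #2:7@104 #1:3@105]
After op 4 [order #4] limit_buy(price=97, qty=8): fills=#4x#3:8@96; bids=[-] asks=[#3:1@96 #2:7@104 #1:3@105]
After op 5 [order #5] limit_sell(price=102, qty=5): fills=none; bids=[-] asks=[#3:1@96 #5:5@102 #2:7@104 #1:3@105]
After op 6 [order #6] market_sell(qty=2): fills=none; bids=[-] asks=[#3:1@96 #5:5@102 #2:7@104 #1:3@105]
After op 7 [order #7] limit_buy(price=95, qty=10): fills=none; bids=[#7:10@95] asks=[#3:1@96 #5:5@102 #2:7@104 #1:3@105]
After op 8 [order #8] limit_buy(price=95, qty=7): fills=none; bids=[#7:10@95 #8:7@95] asks=[#3:1@96 #5:5@102 #2:7@104 #1:3@105]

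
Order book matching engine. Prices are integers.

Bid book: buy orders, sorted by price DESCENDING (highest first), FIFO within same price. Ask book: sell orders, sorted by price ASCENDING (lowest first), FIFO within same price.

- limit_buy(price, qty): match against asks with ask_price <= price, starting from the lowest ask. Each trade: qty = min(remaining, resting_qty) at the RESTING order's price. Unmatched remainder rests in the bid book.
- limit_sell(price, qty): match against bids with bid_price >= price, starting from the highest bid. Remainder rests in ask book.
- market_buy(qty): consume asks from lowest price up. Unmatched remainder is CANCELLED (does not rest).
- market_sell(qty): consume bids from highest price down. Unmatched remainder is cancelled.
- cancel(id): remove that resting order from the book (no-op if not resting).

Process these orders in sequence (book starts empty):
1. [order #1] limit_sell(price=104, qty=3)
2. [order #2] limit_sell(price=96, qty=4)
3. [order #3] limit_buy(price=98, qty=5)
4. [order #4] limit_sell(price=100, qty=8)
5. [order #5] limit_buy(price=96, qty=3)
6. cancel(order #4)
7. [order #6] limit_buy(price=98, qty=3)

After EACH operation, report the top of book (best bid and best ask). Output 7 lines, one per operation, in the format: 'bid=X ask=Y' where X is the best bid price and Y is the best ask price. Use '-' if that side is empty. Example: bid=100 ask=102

Answer: bid=- ask=104
bid=- ask=96
bid=98 ask=104
bid=98 ask=100
bid=98 ask=100
bid=98 ask=104
bid=98 ask=104

Derivation:
After op 1 [order #1] limit_sell(price=104, qty=3): fills=none; bids=[-] asks=[#1:3@104]
After op 2 [order #2] limit_sell(price=96, qty=4): fills=none; bids=[-] asks=[#2:4@96 #1:3@104]
After op 3 [order #3] limit_buy(price=98, qty=5): fills=#3x#2:4@96; bids=[#3:1@98] asks=[#1:3@104]
After op 4 [order #4] limit_sell(price=100, qty=8): fills=none; bids=[#3:1@98] asks=[#4:8@100 #1:3@104]
After op 5 [order #5] limit_buy(price=96, qty=3): fills=none; bids=[#3:1@98 #5:3@96] asks=[#4:8@100 #1:3@104]
After op 6 cancel(order #4): fills=none; bids=[#3:1@98 #5:3@96] asks=[#1:3@104]
After op 7 [order #6] limit_buy(price=98, qty=3): fills=none; bids=[#3:1@98 #6:3@98 #5:3@96] asks=[#1:3@104]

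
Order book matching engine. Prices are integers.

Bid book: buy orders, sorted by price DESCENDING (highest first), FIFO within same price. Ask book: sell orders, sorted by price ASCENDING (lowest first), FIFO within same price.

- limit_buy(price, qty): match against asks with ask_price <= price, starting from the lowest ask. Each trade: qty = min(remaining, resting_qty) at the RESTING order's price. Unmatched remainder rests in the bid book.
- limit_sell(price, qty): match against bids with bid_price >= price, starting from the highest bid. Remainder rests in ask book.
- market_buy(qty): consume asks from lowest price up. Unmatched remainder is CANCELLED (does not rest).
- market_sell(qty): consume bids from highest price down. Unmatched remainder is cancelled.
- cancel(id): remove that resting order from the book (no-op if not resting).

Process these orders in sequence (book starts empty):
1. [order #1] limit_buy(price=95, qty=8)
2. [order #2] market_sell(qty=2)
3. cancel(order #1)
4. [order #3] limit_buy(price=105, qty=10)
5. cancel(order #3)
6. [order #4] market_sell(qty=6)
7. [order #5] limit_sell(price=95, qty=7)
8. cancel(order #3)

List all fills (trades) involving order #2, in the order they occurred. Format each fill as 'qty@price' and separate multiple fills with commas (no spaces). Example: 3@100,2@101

After op 1 [order #1] limit_buy(price=95, qty=8): fills=none; bids=[#1:8@95] asks=[-]
After op 2 [order #2] market_sell(qty=2): fills=#1x#2:2@95; bids=[#1:6@95] asks=[-]
After op 3 cancel(order #1): fills=none; bids=[-] asks=[-]
After op 4 [order #3] limit_buy(price=105, qty=10): fills=none; bids=[#3:10@105] asks=[-]
After op 5 cancel(order #3): fills=none; bids=[-] asks=[-]
After op 6 [order #4] market_sell(qty=6): fills=none; bids=[-] asks=[-]
After op 7 [order #5] limit_sell(price=95, qty=7): fills=none; bids=[-] asks=[#5:7@95]
After op 8 cancel(order #3): fills=none; bids=[-] asks=[#5:7@95]

Answer: 2@95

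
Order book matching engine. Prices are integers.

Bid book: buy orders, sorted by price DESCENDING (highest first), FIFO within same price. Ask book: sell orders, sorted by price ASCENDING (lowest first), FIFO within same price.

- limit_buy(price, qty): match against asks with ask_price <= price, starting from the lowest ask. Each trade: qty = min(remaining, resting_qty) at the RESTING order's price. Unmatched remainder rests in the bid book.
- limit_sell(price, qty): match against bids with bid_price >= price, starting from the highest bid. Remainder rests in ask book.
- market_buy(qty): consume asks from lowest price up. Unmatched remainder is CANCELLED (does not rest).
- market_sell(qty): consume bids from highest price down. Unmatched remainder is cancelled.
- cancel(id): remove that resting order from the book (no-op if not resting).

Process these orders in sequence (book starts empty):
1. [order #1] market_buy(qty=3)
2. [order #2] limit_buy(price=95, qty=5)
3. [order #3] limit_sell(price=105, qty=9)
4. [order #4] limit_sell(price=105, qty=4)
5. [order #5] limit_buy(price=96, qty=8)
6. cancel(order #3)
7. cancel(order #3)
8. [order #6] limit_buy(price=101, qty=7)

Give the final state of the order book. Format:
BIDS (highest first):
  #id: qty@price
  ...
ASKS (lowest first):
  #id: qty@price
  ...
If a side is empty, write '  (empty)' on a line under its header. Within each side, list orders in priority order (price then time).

After op 1 [order #1] market_buy(qty=3): fills=none; bids=[-] asks=[-]
After op 2 [order #2] limit_buy(price=95, qty=5): fills=none; bids=[#2:5@95] asks=[-]
After op 3 [order #3] limit_sell(price=105, qty=9): fills=none; bids=[#2:5@95] asks=[#3:9@105]
After op 4 [order #4] limit_sell(price=105, qty=4): fills=none; bids=[#2:5@95] asks=[#3:9@105 #4:4@105]
After op 5 [order #5] limit_buy(price=96, qty=8): fills=none; bids=[#5:8@96 #2:5@95] asks=[#3:9@105 #4:4@105]
After op 6 cancel(order #3): fills=none; bids=[#5:8@96 #2:5@95] asks=[#4:4@105]
After op 7 cancel(order #3): fills=none; bids=[#5:8@96 #2:5@95] asks=[#4:4@105]
After op 8 [order #6] limit_buy(price=101, qty=7): fills=none; bids=[#6:7@101 #5:8@96 #2:5@95] asks=[#4:4@105]

Answer: BIDS (highest first):
  #6: 7@101
  #5: 8@96
  #2: 5@95
ASKS (lowest first):
  #4: 4@105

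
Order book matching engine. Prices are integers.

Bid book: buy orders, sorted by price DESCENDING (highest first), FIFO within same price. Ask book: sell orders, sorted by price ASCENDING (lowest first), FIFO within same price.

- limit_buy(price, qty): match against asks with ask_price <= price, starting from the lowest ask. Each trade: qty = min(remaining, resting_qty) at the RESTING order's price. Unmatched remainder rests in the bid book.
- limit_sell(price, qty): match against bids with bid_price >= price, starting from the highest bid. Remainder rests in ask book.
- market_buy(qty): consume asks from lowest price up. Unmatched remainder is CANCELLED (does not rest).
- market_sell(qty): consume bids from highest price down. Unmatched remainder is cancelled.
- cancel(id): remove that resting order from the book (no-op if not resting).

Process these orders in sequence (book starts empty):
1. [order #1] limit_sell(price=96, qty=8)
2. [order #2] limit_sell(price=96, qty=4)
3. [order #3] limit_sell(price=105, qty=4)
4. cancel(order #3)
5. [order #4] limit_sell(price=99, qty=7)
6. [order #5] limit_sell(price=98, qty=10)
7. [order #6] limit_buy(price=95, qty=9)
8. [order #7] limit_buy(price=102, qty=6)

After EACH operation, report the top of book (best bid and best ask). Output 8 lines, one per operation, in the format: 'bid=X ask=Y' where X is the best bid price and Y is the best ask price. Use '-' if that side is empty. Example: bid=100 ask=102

Answer: bid=- ask=96
bid=- ask=96
bid=- ask=96
bid=- ask=96
bid=- ask=96
bid=- ask=96
bid=95 ask=96
bid=95 ask=96

Derivation:
After op 1 [order #1] limit_sell(price=96, qty=8): fills=none; bids=[-] asks=[#1:8@96]
After op 2 [order #2] limit_sell(price=96, qty=4): fills=none; bids=[-] asks=[#1:8@96 #2:4@96]
After op 3 [order #3] limit_sell(price=105, qty=4): fills=none; bids=[-] asks=[#1:8@96 #2:4@96 #3:4@105]
After op 4 cancel(order #3): fills=none; bids=[-] asks=[#1:8@96 #2:4@96]
After op 5 [order #4] limit_sell(price=99, qty=7): fills=none; bids=[-] asks=[#1:8@96 #2:4@96 #4:7@99]
After op 6 [order #5] limit_sell(price=98, qty=10): fills=none; bids=[-] asks=[#1:8@96 #2:4@96 #5:10@98 #4:7@99]
After op 7 [order #6] limit_buy(price=95, qty=9): fills=none; bids=[#6:9@95] asks=[#1:8@96 #2:4@96 #5:10@98 #4:7@99]
After op 8 [order #7] limit_buy(price=102, qty=6): fills=#7x#1:6@96; bids=[#6:9@95] asks=[#1:2@96 #2:4@96 #5:10@98 #4:7@99]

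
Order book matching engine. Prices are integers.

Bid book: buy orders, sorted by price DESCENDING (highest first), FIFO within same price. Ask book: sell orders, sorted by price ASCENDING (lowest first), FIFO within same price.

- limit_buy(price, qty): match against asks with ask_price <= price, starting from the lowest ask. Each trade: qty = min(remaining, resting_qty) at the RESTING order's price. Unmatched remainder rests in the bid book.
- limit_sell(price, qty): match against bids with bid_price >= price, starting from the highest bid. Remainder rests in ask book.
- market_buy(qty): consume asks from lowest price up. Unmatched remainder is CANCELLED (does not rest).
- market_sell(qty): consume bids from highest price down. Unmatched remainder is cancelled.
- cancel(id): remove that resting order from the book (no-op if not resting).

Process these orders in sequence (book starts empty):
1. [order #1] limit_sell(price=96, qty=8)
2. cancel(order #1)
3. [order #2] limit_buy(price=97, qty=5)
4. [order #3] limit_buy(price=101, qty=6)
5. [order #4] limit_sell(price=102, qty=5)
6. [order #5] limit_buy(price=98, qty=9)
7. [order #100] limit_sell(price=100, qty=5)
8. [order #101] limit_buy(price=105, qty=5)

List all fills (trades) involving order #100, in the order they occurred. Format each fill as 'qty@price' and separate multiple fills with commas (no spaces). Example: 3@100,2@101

Answer: 5@101

Derivation:
After op 1 [order #1] limit_sell(price=96, qty=8): fills=none; bids=[-] asks=[#1:8@96]
After op 2 cancel(order #1): fills=none; bids=[-] asks=[-]
After op 3 [order #2] limit_buy(price=97, qty=5): fills=none; bids=[#2:5@97] asks=[-]
After op 4 [order #3] limit_buy(price=101, qty=6): fills=none; bids=[#3:6@101 #2:5@97] asks=[-]
After op 5 [order #4] limit_sell(price=102, qty=5): fills=none; bids=[#3:6@101 #2:5@97] asks=[#4:5@102]
After op 6 [order #5] limit_buy(price=98, qty=9): fills=none; bids=[#3:6@101 #5:9@98 #2:5@97] asks=[#4:5@102]
After op 7 [order #100] limit_sell(price=100, qty=5): fills=#3x#100:5@101; bids=[#3:1@101 #5:9@98 #2:5@97] asks=[#4:5@102]
After op 8 [order #101] limit_buy(price=105, qty=5): fills=#101x#4:5@102; bids=[#3:1@101 #5:9@98 #2:5@97] asks=[-]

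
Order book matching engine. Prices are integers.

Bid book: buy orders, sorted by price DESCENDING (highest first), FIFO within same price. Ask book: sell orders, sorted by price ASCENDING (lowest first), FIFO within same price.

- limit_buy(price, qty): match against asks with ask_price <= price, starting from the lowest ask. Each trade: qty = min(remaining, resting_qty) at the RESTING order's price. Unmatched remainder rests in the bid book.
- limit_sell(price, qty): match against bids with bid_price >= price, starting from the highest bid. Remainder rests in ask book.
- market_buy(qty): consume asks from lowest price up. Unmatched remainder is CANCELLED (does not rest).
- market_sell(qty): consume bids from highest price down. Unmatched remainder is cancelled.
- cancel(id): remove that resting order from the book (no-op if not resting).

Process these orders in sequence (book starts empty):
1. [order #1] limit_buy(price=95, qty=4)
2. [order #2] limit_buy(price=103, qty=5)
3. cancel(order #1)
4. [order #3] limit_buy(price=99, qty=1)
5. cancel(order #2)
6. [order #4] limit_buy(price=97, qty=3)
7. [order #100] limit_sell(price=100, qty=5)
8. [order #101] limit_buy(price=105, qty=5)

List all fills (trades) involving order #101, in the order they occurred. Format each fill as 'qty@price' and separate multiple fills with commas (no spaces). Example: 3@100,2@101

After op 1 [order #1] limit_buy(price=95, qty=4): fills=none; bids=[#1:4@95] asks=[-]
After op 2 [order #2] limit_buy(price=103, qty=5): fills=none; bids=[#2:5@103 #1:4@95] asks=[-]
After op 3 cancel(order #1): fills=none; bids=[#2:5@103] asks=[-]
After op 4 [order #3] limit_buy(price=99, qty=1): fills=none; bids=[#2:5@103 #3:1@99] asks=[-]
After op 5 cancel(order #2): fills=none; bids=[#3:1@99] asks=[-]
After op 6 [order #4] limit_buy(price=97, qty=3): fills=none; bids=[#3:1@99 #4:3@97] asks=[-]
After op 7 [order #100] limit_sell(price=100, qty=5): fills=none; bids=[#3:1@99 #4:3@97] asks=[#100:5@100]
After op 8 [order #101] limit_buy(price=105, qty=5): fills=#101x#100:5@100; bids=[#3:1@99 #4:3@97] asks=[-]

Answer: 5@100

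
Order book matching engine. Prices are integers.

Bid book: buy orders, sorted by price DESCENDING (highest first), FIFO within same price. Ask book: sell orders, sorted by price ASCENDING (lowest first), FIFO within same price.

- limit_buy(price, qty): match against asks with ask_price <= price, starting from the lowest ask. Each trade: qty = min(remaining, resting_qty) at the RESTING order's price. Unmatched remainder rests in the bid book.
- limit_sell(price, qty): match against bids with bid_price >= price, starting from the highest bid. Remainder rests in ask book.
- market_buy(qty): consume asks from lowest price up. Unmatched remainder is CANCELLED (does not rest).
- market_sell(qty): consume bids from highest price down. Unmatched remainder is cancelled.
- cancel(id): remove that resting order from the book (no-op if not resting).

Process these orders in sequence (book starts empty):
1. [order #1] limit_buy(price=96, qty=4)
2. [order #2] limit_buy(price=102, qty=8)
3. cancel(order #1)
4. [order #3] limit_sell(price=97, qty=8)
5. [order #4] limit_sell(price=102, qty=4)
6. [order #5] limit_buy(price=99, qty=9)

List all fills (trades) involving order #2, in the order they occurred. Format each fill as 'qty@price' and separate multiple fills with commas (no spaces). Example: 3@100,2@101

Answer: 8@102

Derivation:
After op 1 [order #1] limit_buy(price=96, qty=4): fills=none; bids=[#1:4@96] asks=[-]
After op 2 [order #2] limit_buy(price=102, qty=8): fills=none; bids=[#2:8@102 #1:4@96] asks=[-]
After op 3 cancel(order #1): fills=none; bids=[#2:8@102] asks=[-]
After op 4 [order #3] limit_sell(price=97, qty=8): fills=#2x#3:8@102; bids=[-] asks=[-]
After op 5 [order #4] limit_sell(price=102, qty=4): fills=none; bids=[-] asks=[#4:4@102]
After op 6 [order #5] limit_buy(price=99, qty=9): fills=none; bids=[#5:9@99] asks=[#4:4@102]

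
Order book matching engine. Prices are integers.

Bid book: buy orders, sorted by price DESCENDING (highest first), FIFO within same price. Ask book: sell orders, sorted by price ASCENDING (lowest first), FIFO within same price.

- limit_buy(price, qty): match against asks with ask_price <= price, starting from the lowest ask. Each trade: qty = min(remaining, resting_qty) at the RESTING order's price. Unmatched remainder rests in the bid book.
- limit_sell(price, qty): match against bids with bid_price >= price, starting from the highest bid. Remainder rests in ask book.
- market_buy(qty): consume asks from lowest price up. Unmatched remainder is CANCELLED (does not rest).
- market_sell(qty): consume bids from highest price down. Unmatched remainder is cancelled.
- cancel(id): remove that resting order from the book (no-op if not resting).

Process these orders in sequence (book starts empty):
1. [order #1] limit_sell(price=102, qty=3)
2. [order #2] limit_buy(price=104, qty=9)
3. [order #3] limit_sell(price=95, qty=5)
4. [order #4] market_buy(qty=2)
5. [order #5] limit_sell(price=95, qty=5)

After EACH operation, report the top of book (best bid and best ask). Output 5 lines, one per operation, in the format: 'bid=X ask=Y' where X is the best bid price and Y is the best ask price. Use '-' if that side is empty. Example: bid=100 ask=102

Answer: bid=- ask=102
bid=104 ask=-
bid=104 ask=-
bid=104 ask=-
bid=- ask=95

Derivation:
After op 1 [order #1] limit_sell(price=102, qty=3): fills=none; bids=[-] asks=[#1:3@102]
After op 2 [order #2] limit_buy(price=104, qty=9): fills=#2x#1:3@102; bids=[#2:6@104] asks=[-]
After op 3 [order #3] limit_sell(price=95, qty=5): fills=#2x#3:5@104; bids=[#2:1@104] asks=[-]
After op 4 [order #4] market_buy(qty=2): fills=none; bids=[#2:1@104] asks=[-]
After op 5 [order #5] limit_sell(price=95, qty=5): fills=#2x#5:1@104; bids=[-] asks=[#5:4@95]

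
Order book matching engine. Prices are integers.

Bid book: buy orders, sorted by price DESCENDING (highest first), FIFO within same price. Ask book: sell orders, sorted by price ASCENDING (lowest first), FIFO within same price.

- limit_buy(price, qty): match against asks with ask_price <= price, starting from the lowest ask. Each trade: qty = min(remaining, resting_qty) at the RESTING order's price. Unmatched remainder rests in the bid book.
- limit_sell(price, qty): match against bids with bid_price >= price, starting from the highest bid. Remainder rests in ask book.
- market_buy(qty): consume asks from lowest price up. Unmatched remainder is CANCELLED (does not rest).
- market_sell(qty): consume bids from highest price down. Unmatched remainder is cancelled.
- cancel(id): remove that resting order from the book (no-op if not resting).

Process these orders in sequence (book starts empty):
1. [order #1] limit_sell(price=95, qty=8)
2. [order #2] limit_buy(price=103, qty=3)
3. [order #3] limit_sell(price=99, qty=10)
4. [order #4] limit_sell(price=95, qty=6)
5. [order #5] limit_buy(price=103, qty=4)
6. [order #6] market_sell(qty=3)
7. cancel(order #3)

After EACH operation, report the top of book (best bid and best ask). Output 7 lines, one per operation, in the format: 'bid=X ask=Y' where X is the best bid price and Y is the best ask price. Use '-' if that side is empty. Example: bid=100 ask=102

After op 1 [order #1] limit_sell(price=95, qty=8): fills=none; bids=[-] asks=[#1:8@95]
After op 2 [order #2] limit_buy(price=103, qty=3): fills=#2x#1:3@95; bids=[-] asks=[#1:5@95]
After op 3 [order #3] limit_sell(price=99, qty=10): fills=none; bids=[-] asks=[#1:5@95 #3:10@99]
After op 4 [order #4] limit_sell(price=95, qty=6): fills=none; bids=[-] asks=[#1:5@95 #4:6@95 #3:10@99]
After op 5 [order #5] limit_buy(price=103, qty=4): fills=#5x#1:4@95; bids=[-] asks=[#1:1@95 #4:6@95 #3:10@99]
After op 6 [order #6] market_sell(qty=3): fills=none; bids=[-] asks=[#1:1@95 #4:6@95 #3:10@99]
After op 7 cancel(order #3): fills=none; bids=[-] asks=[#1:1@95 #4:6@95]

Answer: bid=- ask=95
bid=- ask=95
bid=- ask=95
bid=- ask=95
bid=- ask=95
bid=- ask=95
bid=- ask=95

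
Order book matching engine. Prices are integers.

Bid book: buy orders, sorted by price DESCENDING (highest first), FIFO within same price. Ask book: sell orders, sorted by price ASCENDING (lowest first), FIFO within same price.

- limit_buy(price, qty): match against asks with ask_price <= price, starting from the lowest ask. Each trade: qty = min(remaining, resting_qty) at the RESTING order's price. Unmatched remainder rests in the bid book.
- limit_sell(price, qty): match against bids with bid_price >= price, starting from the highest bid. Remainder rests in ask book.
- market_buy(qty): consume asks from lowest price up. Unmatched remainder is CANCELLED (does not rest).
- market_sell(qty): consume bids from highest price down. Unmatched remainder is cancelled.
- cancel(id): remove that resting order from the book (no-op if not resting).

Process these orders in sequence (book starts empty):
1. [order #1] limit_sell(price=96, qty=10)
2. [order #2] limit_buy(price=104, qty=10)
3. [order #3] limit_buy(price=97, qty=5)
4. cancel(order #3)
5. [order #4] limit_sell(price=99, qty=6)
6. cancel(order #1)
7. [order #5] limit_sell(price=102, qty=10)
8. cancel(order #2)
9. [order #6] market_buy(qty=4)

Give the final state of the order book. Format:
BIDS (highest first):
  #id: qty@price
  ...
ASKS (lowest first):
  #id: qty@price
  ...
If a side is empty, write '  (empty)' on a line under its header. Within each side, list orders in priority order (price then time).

Answer: BIDS (highest first):
  (empty)
ASKS (lowest first):
  #4: 2@99
  #5: 10@102

Derivation:
After op 1 [order #1] limit_sell(price=96, qty=10): fills=none; bids=[-] asks=[#1:10@96]
After op 2 [order #2] limit_buy(price=104, qty=10): fills=#2x#1:10@96; bids=[-] asks=[-]
After op 3 [order #3] limit_buy(price=97, qty=5): fills=none; bids=[#3:5@97] asks=[-]
After op 4 cancel(order #3): fills=none; bids=[-] asks=[-]
After op 5 [order #4] limit_sell(price=99, qty=6): fills=none; bids=[-] asks=[#4:6@99]
After op 6 cancel(order #1): fills=none; bids=[-] asks=[#4:6@99]
After op 7 [order #5] limit_sell(price=102, qty=10): fills=none; bids=[-] asks=[#4:6@99 #5:10@102]
After op 8 cancel(order #2): fills=none; bids=[-] asks=[#4:6@99 #5:10@102]
After op 9 [order #6] market_buy(qty=4): fills=#6x#4:4@99; bids=[-] asks=[#4:2@99 #5:10@102]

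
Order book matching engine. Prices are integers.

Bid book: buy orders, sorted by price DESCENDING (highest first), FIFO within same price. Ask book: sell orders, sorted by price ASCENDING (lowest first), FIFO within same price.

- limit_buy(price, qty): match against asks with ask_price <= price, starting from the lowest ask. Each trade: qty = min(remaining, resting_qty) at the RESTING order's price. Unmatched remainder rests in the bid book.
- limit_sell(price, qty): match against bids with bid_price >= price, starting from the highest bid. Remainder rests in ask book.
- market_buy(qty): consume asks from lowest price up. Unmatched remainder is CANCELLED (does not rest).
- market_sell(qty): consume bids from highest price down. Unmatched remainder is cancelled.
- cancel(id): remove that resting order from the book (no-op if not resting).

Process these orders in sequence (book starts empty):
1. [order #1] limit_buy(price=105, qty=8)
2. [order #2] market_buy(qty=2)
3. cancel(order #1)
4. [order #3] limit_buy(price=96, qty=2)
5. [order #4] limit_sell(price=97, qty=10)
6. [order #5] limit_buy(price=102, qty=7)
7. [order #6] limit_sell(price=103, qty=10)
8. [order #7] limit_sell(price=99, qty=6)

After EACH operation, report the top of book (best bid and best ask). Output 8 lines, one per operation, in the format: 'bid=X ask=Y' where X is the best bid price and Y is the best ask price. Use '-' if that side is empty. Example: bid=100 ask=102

Answer: bid=105 ask=-
bid=105 ask=-
bid=- ask=-
bid=96 ask=-
bid=96 ask=97
bid=96 ask=97
bid=96 ask=97
bid=96 ask=97

Derivation:
After op 1 [order #1] limit_buy(price=105, qty=8): fills=none; bids=[#1:8@105] asks=[-]
After op 2 [order #2] market_buy(qty=2): fills=none; bids=[#1:8@105] asks=[-]
After op 3 cancel(order #1): fills=none; bids=[-] asks=[-]
After op 4 [order #3] limit_buy(price=96, qty=2): fills=none; bids=[#3:2@96] asks=[-]
After op 5 [order #4] limit_sell(price=97, qty=10): fills=none; bids=[#3:2@96] asks=[#4:10@97]
After op 6 [order #5] limit_buy(price=102, qty=7): fills=#5x#4:7@97; bids=[#3:2@96] asks=[#4:3@97]
After op 7 [order #6] limit_sell(price=103, qty=10): fills=none; bids=[#3:2@96] asks=[#4:3@97 #6:10@103]
After op 8 [order #7] limit_sell(price=99, qty=6): fills=none; bids=[#3:2@96] asks=[#4:3@97 #7:6@99 #6:10@103]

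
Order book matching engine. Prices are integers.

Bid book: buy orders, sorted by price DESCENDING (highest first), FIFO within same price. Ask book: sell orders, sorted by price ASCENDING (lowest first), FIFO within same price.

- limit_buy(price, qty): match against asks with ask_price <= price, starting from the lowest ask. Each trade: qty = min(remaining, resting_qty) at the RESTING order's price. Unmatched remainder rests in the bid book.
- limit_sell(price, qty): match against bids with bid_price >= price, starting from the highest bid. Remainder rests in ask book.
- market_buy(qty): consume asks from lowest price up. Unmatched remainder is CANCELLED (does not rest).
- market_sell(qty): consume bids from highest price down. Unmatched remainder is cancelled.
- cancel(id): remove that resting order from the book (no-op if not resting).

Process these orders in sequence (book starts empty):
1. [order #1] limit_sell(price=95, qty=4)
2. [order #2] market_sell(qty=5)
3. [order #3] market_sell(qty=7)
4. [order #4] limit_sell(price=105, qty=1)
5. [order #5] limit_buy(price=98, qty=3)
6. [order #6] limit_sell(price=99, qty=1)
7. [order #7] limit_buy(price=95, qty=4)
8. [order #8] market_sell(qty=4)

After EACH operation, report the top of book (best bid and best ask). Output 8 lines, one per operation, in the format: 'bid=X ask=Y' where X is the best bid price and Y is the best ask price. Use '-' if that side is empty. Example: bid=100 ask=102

After op 1 [order #1] limit_sell(price=95, qty=4): fills=none; bids=[-] asks=[#1:4@95]
After op 2 [order #2] market_sell(qty=5): fills=none; bids=[-] asks=[#1:4@95]
After op 3 [order #3] market_sell(qty=7): fills=none; bids=[-] asks=[#1:4@95]
After op 4 [order #4] limit_sell(price=105, qty=1): fills=none; bids=[-] asks=[#1:4@95 #4:1@105]
After op 5 [order #5] limit_buy(price=98, qty=3): fills=#5x#1:3@95; bids=[-] asks=[#1:1@95 #4:1@105]
After op 6 [order #6] limit_sell(price=99, qty=1): fills=none; bids=[-] asks=[#1:1@95 #6:1@99 #4:1@105]
After op 7 [order #7] limit_buy(price=95, qty=4): fills=#7x#1:1@95; bids=[#7:3@95] asks=[#6:1@99 #4:1@105]
After op 8 [order #8] market_sell(qty=4): fills=#7x#8:3@95; bids=[-] asks=[#6:1@99 #4:1@105]

Answer: bid=- ask=95
bid=- ask=95
bid=- ask=95
bid=- ask=95
bid=- ask=95
bid=- ask=95
bid=95 ask=99
bid=- ask=99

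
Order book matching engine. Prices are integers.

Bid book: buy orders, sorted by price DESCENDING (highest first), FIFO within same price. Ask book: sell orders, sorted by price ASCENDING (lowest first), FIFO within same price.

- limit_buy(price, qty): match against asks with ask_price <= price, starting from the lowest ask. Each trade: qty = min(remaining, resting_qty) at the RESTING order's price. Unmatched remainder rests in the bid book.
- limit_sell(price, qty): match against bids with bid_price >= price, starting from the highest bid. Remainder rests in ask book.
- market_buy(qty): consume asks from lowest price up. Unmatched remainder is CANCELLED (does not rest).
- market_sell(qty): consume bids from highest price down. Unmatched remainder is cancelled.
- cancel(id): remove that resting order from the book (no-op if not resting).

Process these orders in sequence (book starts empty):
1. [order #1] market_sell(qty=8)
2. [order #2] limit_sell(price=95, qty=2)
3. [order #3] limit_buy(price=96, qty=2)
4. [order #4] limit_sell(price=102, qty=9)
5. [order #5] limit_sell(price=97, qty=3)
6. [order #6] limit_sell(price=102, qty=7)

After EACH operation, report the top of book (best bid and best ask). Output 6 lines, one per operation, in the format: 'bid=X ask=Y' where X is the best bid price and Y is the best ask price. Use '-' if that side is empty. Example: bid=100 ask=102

Answer: bid=- ask=-
bid=- ask=95
bid=- ask=-
bid=- ask=102
bid=- ask=97
bid=- ask=97

Derivation:
After op 1 [order #1] market_sell(qty=8): fills=none; bids=[-] asks=[-]
After op 2 [order #2] limit_sell(price=95, qty=2): fills=none; bids=[-] asks=[#2:2@95]
After op 3 [order #3] limit_buy(price=96, qty=2): fills=#3x#2:2@95; bids=[-] asks=[-]
After op 4 [order #4] limit_sell(price=102, qty=9): fills=none; bids=[-] asks=[#4:9@102]
After op 5 [order #5] limit_sell(price=97, qty=3): fills=none; bids=[-] asks=[#5:3@97 #4:9@102]
After op 6 [order #6] limit_sell(price=102, qty=7): fills=none; bids=[-] asks=[#5:3@97 #4:9@102 #6:7@102]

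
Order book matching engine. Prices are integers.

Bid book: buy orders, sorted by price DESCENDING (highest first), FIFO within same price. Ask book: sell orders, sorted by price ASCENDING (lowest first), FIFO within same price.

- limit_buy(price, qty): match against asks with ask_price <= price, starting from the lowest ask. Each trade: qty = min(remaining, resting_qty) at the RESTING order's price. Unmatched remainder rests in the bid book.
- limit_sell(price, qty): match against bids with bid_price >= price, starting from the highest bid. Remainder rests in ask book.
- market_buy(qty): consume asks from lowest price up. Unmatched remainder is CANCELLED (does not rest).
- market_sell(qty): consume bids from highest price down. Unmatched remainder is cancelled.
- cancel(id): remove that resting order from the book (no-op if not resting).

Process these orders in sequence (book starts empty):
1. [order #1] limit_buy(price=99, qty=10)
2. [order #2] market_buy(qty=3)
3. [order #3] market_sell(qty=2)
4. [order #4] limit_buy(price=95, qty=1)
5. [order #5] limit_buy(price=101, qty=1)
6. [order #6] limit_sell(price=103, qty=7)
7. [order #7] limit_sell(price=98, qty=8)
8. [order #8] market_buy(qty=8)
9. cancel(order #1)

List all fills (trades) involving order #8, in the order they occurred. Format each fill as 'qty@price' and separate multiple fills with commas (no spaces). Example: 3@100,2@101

After op 1 [order #1] limit_buy(price=99, qty=10): fills=none; bids=[#1:10@99] asks=[-]
After op 2 [order #2] market_buy(qty=3): fills=none; bids=[#1:10@99] asks=[-]
After op 3 [order #3] market_sell(qty=2): fills=#1x#3:2@99; bids=[#1:8@99] asks=[-]
After op 4 [order #4] limit_buy(price=95, qty=1): fills=none; bids=[#1:8@99 #4:1@95] asks=[-]
After op 5 [order #5] limit_buy(price=101, qty=1): fills=none; bids=[#5:1@101 #1:8@99 #4:1@95] asks=[-]
After op 6 [order #6] limit_sell(price=103, qty=7): fills=none; bids=[#5:1@101 #1:8@99 #4:1@95] asks=[#6:7@103]
After op 7 [order #7] limit_sell(price=98, qty=8): fills=#5x#7:1@101 #1x#7:7@99; bids=[#1:1@99 #4:1@95] asks=[#6:7@103]
After op 8 [order #8] market_buy(qty=8): fills=#8x#6:7@103; bids=[#1:1@99 #4:1@95] asks=[-]
After op 9 cancel(order #1): fills=none; bids=[#4:1@95] asks=[-]

Answer: 7@103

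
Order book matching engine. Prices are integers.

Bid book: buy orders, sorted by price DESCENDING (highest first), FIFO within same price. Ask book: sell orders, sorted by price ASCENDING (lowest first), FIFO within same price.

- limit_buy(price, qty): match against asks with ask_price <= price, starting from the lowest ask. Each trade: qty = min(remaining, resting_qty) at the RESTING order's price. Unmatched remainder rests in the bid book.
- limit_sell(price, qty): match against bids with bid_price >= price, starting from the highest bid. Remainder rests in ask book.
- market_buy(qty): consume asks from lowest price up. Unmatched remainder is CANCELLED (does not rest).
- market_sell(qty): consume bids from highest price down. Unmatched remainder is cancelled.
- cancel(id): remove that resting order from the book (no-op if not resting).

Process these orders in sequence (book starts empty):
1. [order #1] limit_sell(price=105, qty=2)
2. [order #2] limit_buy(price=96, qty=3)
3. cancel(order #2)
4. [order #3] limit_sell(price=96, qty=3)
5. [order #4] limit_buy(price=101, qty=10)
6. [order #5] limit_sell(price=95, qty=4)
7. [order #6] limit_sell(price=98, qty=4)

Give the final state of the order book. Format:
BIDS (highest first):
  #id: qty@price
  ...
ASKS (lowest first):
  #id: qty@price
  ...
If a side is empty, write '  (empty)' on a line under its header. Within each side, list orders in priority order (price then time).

Answer: BIDS (highest first):
  (empty)
ASKS (lowest first):
  #6: 1@98
  #1: 2@105

Derivation:
After op 1 [order #1] limit_sell(price=105, qty=2): fills=none; bids=[-] asks=[#1:2@105]
After op 2 [order #2] limit_buy(price=96, qty=3): fills=none; bids=[#2:3@96] asks=[#1:2@105]
After op 3 cancel(order #2): fills=none; bids=[-] asks=[#1:2@105]
After op 4 [order #3] limit_sell(price=96, qty=3): fills=none; bids=[-] asks=[#3:3@96 #1:2@105]
After op 5 [order #4] limit_buy(price=101, qty=10): fills=#4x#3:3@96; bids=[#4:7@101] asks=[#1:2@105]
After op 6 [order #5] limit_sell(price=95, qty=4): fills=#4x#5:4@101; bids=[#4:3@101] asks=[#1:2@105]
After op 7 [order #6] limit_sell(price=98, qty=4): fills=#4x#6:3@101; bids=[-] asks=[#6:1@98 #1:2@105]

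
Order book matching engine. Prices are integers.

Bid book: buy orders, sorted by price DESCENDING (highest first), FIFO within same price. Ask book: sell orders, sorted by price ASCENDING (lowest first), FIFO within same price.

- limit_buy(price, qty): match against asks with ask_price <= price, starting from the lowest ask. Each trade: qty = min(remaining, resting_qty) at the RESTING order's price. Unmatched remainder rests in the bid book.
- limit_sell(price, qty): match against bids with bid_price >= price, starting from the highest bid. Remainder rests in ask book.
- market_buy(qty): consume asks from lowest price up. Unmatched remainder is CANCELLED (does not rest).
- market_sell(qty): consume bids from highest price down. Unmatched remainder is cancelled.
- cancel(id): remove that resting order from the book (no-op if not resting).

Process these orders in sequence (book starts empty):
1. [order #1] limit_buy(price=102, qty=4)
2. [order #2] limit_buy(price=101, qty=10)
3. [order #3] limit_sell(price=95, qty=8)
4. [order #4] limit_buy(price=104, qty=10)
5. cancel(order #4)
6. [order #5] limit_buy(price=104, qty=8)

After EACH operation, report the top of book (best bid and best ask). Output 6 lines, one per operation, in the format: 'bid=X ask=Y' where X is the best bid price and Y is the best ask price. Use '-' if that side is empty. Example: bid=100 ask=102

Answer: bid=102 ask=-
bid=102 ask=-
bid=101 ask=-
bid=104 ask=-
bid=101 ask=-
bid=104 ask=-

Derivation:
After op 1 [order #1] limit_buy(price=102, qty=4): fills=none; bids=[#1:4@102] asks=[-]
After op 2 [order #2] limit_buy(price=101, qty=10): fills=none; bids=[#1:4@102 #2:10@101] asks=[-]
After op 3 [order #3] limit_sell(price=95, qty=8): fills=#1x#3:4@102 #2x#3:4@101; bids=[#2:6@101] asks=[-]
After op 4 [order #4] limit_buy(price=104, qty=10): fills=none; bids=[#4:10@104 #2:6@101] asks=[-]
After op 5 cancel(order #4): fills=none; bids=[#2:6@101] asks=[-]
After op 6 [order #5] limit_buy(price=104, qty=8): fills=none; bids=[#5:8@104 #2:6@101] asks=[-]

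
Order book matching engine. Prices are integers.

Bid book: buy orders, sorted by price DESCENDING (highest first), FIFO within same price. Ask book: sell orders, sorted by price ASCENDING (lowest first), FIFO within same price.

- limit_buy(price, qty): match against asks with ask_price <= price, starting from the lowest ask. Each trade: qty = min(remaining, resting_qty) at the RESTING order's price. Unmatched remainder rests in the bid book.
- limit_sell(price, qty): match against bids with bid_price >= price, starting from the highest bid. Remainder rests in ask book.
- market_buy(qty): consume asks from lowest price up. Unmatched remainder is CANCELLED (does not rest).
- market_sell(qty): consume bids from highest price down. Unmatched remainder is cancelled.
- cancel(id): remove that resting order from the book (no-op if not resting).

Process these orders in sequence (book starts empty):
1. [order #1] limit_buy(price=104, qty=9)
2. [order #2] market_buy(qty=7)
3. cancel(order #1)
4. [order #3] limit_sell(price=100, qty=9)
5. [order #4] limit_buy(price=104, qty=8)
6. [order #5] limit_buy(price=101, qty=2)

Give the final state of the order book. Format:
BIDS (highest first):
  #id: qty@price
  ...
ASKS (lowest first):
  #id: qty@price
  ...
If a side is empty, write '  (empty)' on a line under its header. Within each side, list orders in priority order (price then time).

Answer: BIDS (highest first):
  #5: 1@101
ASKS (lowest first):
  (empty)

Derivation:
After op 1 [order #1] limit_buy(price=104, qty=9): fills=none; bids=[#1:9@104] asks=[-]
After op 2 [order #2] market_buy(qty=7): fills=none; bids=[#1:9@104] asks=[-]
After op 3 cancel(order #1): fills=none; bids=[-] asks=[-]
After op 4 [order #3] limit_sell(price=100, qty=9): fills=none; bids=[-] asks=[#3:9@100]
After op 5 [order #4] limit_buy(price=104, qty=8): fills=#4x#3:8@100; bids=[-] asks=[#3:1@100]
After op 6 [order #5] limit_buy(price=101, qty=2): fills=#5x#3:1@100; bids=[#5:1@101] asks=[-]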